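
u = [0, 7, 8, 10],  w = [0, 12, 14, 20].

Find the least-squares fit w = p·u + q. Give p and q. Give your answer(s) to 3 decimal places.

p = 1.912, q = -0.449

Compute the Gram sums: Σu·u = 213, Σu = 25, Σ1 = 4.
Moment sums: Σu·w = 396, Σw = 46.
So XᵀX·[p, q]ᵀ = Xᵀw: [[213, 25]; [25, 4]]·[p, q]ᵀ = [396, 46]ᵀ.
det = 213·4 − 25² = 227.
p = (396·4 − 25·46)/227 = 434/227; q = (213·46 − 25·396)/227 = -102/227.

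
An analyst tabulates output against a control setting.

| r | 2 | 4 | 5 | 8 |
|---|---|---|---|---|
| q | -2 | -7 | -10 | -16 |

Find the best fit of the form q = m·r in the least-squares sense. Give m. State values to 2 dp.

The normal system MᵀM·[m]ᵀ = Mᵀq is [[109]]·[m]ᵀ = [-210]ᵀ.
Hence m = -210 / 109 ≈ -1.92661.

m = -1.93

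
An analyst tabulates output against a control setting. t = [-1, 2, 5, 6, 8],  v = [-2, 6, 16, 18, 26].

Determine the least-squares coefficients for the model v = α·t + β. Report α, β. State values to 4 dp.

α = 3.0800, β = 0.4800

Normal-equation sums: Σt·t = 130, Σt = 20, Σ1 = 5.
For Aᵀv: Σt·v = 410, Σv = 64.
AᵀA·[α, β]ᵀ = Aᵀv becomes [[130, 20]; [20, 5]]·[α, β]ᵀ = [410, 64]ᵀ.
Eliminating β: 5·(row 1) − 20·(row 2) gives 250·α = 5·410 − 20·64 = 770, so α = 77/25.
Then β = (64 − 20·(77/25))/5 = 12/25.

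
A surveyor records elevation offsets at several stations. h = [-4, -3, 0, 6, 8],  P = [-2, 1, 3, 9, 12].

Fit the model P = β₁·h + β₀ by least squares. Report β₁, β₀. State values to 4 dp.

β₁ = 1.0660, β₀ = 3.1076

With design matrix X, XᵀX = [[125, 7]; [7, 5]] and XᵀP = [155, 23]ᵀ.
Eliminating β₀: 5·(row 1) − 7·(row 2) gives 576·β₁ = 5·155 − 7·23 = 614, so β₁ = 307/288.
Then β₀ = (23 − 7·(307/288))/5 = 895/288.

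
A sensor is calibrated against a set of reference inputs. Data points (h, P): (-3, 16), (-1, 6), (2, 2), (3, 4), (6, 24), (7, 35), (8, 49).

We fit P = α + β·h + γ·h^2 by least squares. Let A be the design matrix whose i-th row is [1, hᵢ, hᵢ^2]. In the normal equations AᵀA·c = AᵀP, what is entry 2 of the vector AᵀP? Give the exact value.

Entry 2 ↔ basis h, so (AᵀP)_{2} = Σᵢ (h)·Pᵢ = (-3)·(16) + (-1)·(6) + (2)·(2) + (3)·(4) + (6)·(24) + (7)·(35) + (8)·(49) = 743.

743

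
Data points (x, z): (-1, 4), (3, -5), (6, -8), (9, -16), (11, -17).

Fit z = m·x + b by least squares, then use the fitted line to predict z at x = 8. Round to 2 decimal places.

ẑ = -12.68

The normal equations are: 248·m + 28·b = -398;  28·m + 5·b = -42.
Eliminating b: 5·(row 1) − 28·(row 2) gives 456·m = 5·(-398) − 28·(-42) = -814, so m = -407/228.
Then b = ((-42) − 28·(-407/228))/5 = 91/57.
At x = 8: ẑ = (-407/228)·(8) + (91/57)·(1) = -241/19.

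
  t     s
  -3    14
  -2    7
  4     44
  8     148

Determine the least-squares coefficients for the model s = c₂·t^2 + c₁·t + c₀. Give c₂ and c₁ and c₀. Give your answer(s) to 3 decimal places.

Normal-equation sums: Σt^2·t^2 = 4449, Σt^2·t = 541, Σt^2 = 93, Σt·t = 93, Σt = 7, Σ1 = 4.
For Mᵀs: Σt^2·s = 10330, Σt·s = 1304, Σs = 213.
Row-reducing yields c₂ = 2412/1223, c₁ = 47701/20791, c₀ = 70301/20791.

c₂ = 1.972, c₁ = 2.294, c₀ = 3.381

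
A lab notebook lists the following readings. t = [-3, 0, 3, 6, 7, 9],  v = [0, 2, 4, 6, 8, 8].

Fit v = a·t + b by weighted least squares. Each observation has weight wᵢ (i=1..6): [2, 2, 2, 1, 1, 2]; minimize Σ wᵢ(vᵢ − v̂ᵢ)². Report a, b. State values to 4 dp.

a = 0.6945, b = 2.0471

Normal-equation sums: Σwᵢ·t·t = 283, Σwᵢ·t = 31, Σwᵢ·1 = 10.
Moment sums: Σwᵢ·t·v = 260, Σwᵢ·v = 42.
Eliminating b: 10·(row 1) − 31·(row 2) gives 1869·a = 10·260 − 31·42 = 1298, so a = 1298/1869.
Then b = (42 − 31·(1298/1869))/10 = 3826/1869.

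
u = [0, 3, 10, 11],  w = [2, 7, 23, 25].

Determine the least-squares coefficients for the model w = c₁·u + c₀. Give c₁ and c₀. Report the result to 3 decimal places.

c₁ = 2.140, c₀ = 1.413

With design matrix M, MᵀM = [[230, 24]; [24, 4]] and Mᵀw = [526, 57]ᵀ.
Determinant 230·4 − 24² = 344.
c₁ = (526·4 − 24·57)/344 = 92/43; c₀ = (230·57 − 24·526)/344 = 243/172.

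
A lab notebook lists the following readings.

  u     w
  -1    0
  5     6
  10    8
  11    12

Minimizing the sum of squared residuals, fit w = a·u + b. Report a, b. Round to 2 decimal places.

The normal system MᵀM·[a, b]ᵀ = Mᵀw is [[247, 25]; [25, 4]]·[a, b]ᵀ = [242, 26]ᵀ.
Determinant 247·4 − 25² = 363.
a = (242·4 − 25·26)/363 = 106/121; b = (247·26 − 25·242)/363 = 124/121.

a = 0.88, b = 1.02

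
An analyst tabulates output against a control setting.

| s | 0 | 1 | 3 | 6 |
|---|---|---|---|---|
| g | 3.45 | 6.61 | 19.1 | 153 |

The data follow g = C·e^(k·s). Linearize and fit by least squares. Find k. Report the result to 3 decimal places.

Taking logs, ln g = k·s + ln C, so regress ln g on s.
Sums: Σs = 10.0000, Σ(s)² = 46.0000, Σln g = 11.1071, Σs·ln g = 40.9203.
Normal system: [[46.0000, 10.0000]; [10.0000, 4]]·[k, ln C]ᵀ = [40.9203, 11.1071]ᵀ.
Slope k = (n·Σs·ln g − Σs·Σln g)/(n·Σ(s)² − (Σs)²) = (4·40.9203 − 10.0000·11.1071)/84.0000 = 0.62631; ln C = (Σln g − k·Σs)/n = 1.21099.

k = 0.626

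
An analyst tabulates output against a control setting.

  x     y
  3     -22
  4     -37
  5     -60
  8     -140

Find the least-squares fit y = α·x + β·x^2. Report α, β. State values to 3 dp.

α = -1.604, β = -1.993

Sums needed: Σx·x = 114, Σx·x^2 = 728, Σx^2·x^2 = 5058.
And Σx·y = -1634, Σx^2·y = -11250.
Normal equations: [[114, 728]; [728, 5058]]·[α, β]ᵀ = [-1634, -11250]ᵀ.
Eliminating β: 5058·(row 1) − 728·(row 2) gives 46628·α = 5058·(-1634) − 728·(-11250) = -74772, so α = -18693/11657.
Then β = ((-11250) − 728·(-18693/11657))/5058 = -23237/11657.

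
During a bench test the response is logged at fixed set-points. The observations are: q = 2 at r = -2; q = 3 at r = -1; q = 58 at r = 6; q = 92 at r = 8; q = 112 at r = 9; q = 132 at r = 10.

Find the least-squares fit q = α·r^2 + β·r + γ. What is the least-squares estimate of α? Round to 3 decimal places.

α = 0.956

The normal equations are: 21970·α + 2448·β + 286·γ = 30259;  2448·α + 286·β + 30·γ = 3405;  286·α + 30·β + 6·γ = 399.
(Σr^2·r^2 = 21970, Σr^2·r = 2448, Σr^2 = 286, Σr·r = 286, Σr = 30, Σ1 = 6, Σr^2·q = 30259, Σr·q = 3405, Σq = 399.)
Row-reducing yields α = 13989/14633, β = 46998/14633, γ = 142591/29266.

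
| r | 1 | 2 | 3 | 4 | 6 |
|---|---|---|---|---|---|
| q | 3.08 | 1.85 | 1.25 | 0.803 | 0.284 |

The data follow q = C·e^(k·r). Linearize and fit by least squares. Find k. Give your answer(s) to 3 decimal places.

With ln qᵢ as the transformed response and rᵢ as the regressor:
Over the data: Σr = 16.0000, Σ(r)² = 66.0000, Σln q = 0.4851, Σr·ln q = -5.4056.
Normal system: [[66.0000, 16.0000]; [16.0000, 5]]·[k, ln C]ᵀ = [-5.4056, 0.4851]ᵀ.
Slope k = (n·Σr·ln q − Σr·Σln q)/(n·Σ(r)² − (Σr)²) = (5·-5.4056 − 16.0000·0.4851)/74.0000 = -0.47012; ln C = (Σln q − k·Σr)/n = 1.60141.

k = -0.470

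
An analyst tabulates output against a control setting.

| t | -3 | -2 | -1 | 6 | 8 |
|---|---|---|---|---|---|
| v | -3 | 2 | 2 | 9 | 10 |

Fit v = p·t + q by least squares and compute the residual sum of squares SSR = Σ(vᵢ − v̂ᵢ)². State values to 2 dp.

Setting ∂/∂p … = 0 gives: 114·p + 8·q = 137;  8·p + 5·q = 20.
(Σt·t = 114, Σt = 8, Σ1 = 5, Σt·v = 137, Σv = 20.)
det = 114·5 − 8² = 506.
p = (137·5 − 8·20)/506 = 525/506; q = (114·20 − 8·137)/506 = 592/253.
Residuals: -49/22, 439/253, 353/506, 10/23, -162/253; SSR = 4583/506.

SSR = 9.06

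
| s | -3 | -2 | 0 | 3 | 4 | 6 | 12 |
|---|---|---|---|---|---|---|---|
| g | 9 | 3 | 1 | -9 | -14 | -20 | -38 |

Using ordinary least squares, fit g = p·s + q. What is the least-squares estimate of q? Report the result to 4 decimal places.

q = -0.8739

Forming XᵀX = [[218, 20]; [20, 7]] and Xᵀg = [-692, -68]ᵀ gives XᵀX·[p, q]ᵀ = Xᵀg.
Eliminating q: 7·(row 1) − 20·(row 2) gives 1126·p = 7·(-692) − 20·(-68) = -3484, so p = -1742/563.
Then q = ((-68) − 20·(-1742/563))/7 = -492/563.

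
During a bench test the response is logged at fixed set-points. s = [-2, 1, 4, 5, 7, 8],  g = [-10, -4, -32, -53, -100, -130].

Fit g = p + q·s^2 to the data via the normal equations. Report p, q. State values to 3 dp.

The normal equations are: 6·p + 159·q = -329;  159·p + 7395·q = -15101.
(Σ1 = 6, Σs^2 = 159, Σs^2·s^2 = 7395, Σg = -329, Σs^2·g = -15101.)
det = 6·7395 − 159² = 19089.
p = ((-329)·7395 − 159·(-15101))/19089 = -3544/2121; q = (6·(-15101) − 159·(-329))/19089 = -4255/2121.

p = -1.671, q = -2.006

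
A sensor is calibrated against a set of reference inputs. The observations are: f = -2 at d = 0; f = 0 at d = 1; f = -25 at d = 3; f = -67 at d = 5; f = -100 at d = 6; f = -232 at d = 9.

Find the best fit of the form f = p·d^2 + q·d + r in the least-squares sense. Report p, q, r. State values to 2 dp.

Normal-equation sums: Σd^2·d^2 = 8564, Σd^2·d = 1098, Σd^2 = 152, Σd·d = 152, Σd = 24, Σ1 = 6.
Right-hand side: Σd^2·f = -24292, Σd·f = -3098, Σf = -426.
Row-reducing yields p = -1563/511, q = 956/511, r = -509/511.

p = -3.06, q = 1.87, r = -1.00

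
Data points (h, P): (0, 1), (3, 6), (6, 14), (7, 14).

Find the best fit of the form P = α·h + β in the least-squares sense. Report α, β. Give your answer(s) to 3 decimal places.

α = 2.000, β = 0.750

Compute the Gram sums: Σh·h = 94, Σh = 16, Σ1 = 4.
Right-hand side: Σh·P = 200, ΣP = 35.
So AᵀA·[α, β]ᵀ = AᵀP: [[94, 16]; [16, 4]]·[α, β]ᵀ = [200, 35]ᵀ.
det = 94·4 − 16² = 120.
α = (200·4 − 16·35)/120 = 2; β = (94·35 − 16·200)/120 = 3/4.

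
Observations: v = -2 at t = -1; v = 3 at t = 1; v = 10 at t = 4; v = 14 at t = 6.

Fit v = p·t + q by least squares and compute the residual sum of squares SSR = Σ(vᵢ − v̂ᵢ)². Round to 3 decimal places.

SSR = 0.259

Compute the Gram sums: Σt·t = 54, Σt = 10, Σ1 = 4.
Moment sums: Σt·v = 129, Σv = 25.
Eliminating q: 4·(row 1) − 10·(row 2) gives 116·p = 4·129 − 10·25 = 266, so p = 133/58.
Then q = (25 − 10·(133/58))/4 = 15/29.
Residuals: -13/58, 11/58, 9/29, -8/29; SSR = 15/58.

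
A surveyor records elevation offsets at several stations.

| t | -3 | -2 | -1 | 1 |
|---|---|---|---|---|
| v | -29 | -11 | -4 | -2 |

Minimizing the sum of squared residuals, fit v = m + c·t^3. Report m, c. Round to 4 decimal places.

The normal equations are: 4·m + (-35)·c = -46;  (-35)·m + 795·c = 873.
det = 4·795 − (-35)² = 1955.
m = ((-46)·795 − (-35)·873)/1955 = -1203/391; c = (4·873 − (-35)·(-46))/1955 = 1882/1955.

m = -3.0767, c = 0.9627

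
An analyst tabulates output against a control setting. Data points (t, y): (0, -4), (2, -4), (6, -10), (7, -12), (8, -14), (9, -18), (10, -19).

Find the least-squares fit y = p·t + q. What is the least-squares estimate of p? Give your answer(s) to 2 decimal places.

Setting ∂/∂p … = 0 gives: 334·p + 42·q = -616;  42·p + 7·q = -81.
(Σt·t = 334, Σt = 42, Σ1 = 7, Σt·y = -616, Σy = -81.)
Eliminating q: 7·(row 1) − 42·(row 2) gives 574·p = 7·(-616) − 42·(-81) = -910, so p = -65/41.
Then q = ((-81) − 42·(-65/41))/7 = -591/287.

p = -1.59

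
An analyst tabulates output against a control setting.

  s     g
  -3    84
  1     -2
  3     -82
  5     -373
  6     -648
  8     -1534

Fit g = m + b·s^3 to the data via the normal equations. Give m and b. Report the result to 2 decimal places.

XᵀX·[m, b]ᵀ = Xᵀg reads: 6·m + 854·b = -2555;  854·m + 325884·b = -976485.
Determinant 6·325884 − 854² = 1225988.
m = ((-2555)·325884 − 854·(-976485))/1225988 = 642285/612994; b = (6·(-976485) − 854·(-2555))/1225988 = -919235/306497.

m = 1.05, b = -3.00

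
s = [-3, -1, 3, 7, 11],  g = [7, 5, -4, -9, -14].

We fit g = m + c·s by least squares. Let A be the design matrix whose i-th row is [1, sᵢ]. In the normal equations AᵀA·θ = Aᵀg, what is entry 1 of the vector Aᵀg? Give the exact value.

Entry 1 ↔ basis 1, so (Aᵀg)_{1} = Σᵢ gᵢ = (1)·(7) + (1)·(5) + (1)·(-4) + (1)·(-9) + (1)·(-14) = -15.

-15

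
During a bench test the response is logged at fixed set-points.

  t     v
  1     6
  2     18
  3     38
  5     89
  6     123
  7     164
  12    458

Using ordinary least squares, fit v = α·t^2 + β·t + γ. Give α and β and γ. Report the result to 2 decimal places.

Normal-equation sums: Σt^2·t^2 = 25156, Σt^2·t = 2448, Σt^2 = 268, Σt·t = 268, Σt = 36, Σ1 = 7.
For Aᵀv: Σt^2·v = 81061, Σt·v = 7983, Σv = 896.
AᵀA·[α, β, γ]ᵀ = Aᵀv becomes [[25156, 2448, 268]; [2448, 268, 36]; [268, 36, 7]]·[α, β, γ]ᵀ = [81061, 7983, 896]ᵀ.
Row-reducing yields α = 461765/157332, β = 149007/52444, γ = 40132/39333.

α = 2.93, β = 2.84, γ = 1.02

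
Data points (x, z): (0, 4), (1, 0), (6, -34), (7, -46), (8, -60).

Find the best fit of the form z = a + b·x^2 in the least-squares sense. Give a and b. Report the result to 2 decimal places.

Entries of MᵀM: Σ1 = 5, Σx^2 = 150, Σx^2·x^2 = 7794.
For Mᵀz: Σz = -136, Σx^2·z = -7318.
MᵀM·[a, b]ᵀ = Mᵀz becomes [[5, 150]; [150, 7794]]·[a, b]ᵀ = [-136, -7318]ᵀ.
det = 5·7794 − 150² = 16470.
a = ((-136)·7794 − 150·(-7318))/16470 = 6286/2745; b = (5·(-7318) − 150·(-136))/16470 = -1619/1647.

a = 2.29, b = -0.98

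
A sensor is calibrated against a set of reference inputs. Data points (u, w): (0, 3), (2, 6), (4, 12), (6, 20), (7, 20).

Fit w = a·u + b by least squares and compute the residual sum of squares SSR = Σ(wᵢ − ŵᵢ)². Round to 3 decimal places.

Sums needed: Σu·u = 105, Σu = 19, Σ1 = 5.
And Σu·w = 320, Σw = 61.
Determinant 105·5 − 19² = 164.
a = (320·5 − 19·61)/164 = 441/164; b = (105·61 − 19·320)/164 = 325/164.
Residuals: 167/164, -223/164, -121/164, 309/164, -33/41; SSR = 1251/164.

SSR = 7.628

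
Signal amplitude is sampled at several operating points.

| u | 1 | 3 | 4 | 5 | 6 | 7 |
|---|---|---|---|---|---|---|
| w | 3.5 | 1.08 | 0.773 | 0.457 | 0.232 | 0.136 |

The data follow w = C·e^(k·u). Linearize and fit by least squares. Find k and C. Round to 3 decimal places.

k = -0.534, C = 5.978

Taking logs, ln w = k·u + ln C, so regress ln w on u.
XᵀX = [[136.0000, 26.0000]; [26.0000, 6]], rhs = [-26.1934, -3.1669]ᵀ  (here Σu = 26.0000, Σ(u)² = 136.0000, Σln w = -3.1669, Σu·ln w = -26.1934).
Slope k = (n·Σu·ln w − Σu·Σln w)/(n·Σ(u)² − (Σu)²) = (6·-26.1934 − 26.0000·-3.1669)/140.0000 = -0.53443; ln C = (Σln w − k·Σu)/n = 1.78804, so C = exp(1.78804) = 5.97770.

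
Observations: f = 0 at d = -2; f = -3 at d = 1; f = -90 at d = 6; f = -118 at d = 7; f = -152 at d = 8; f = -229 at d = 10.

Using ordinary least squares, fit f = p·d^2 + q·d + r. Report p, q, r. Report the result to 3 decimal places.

Forming AᵀA = [[17810, 2064, 254]; [2064, 254, 30]; [254, 30, 6]] and Aᵀf = [-41653, -4875, -592]ᵀ gives AᵀA·[p, q, r]ᵀ = Aᵀf.
Inverting the 3×3 Gram matrix, [p, q, r]ᵀ = [-61507/31058, -102303/31058, 25461/15529]ᵀ.

p = -1.980, q = -3.294, r = 1.640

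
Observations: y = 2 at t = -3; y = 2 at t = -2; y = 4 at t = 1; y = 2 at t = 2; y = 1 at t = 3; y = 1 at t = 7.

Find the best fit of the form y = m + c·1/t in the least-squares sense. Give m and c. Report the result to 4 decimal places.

The normal equations are: 6·m + (8/7)·c = 12;  (8/7)·m + (1537/882)·c = 80/21.
det = 6·(1537/882) − (8/7)² = 1345/147.
m = (12·(1537/882) − (8/7)·(80/21))/(1345/147) = 2434/1345; c = (6·(80/21) − (8/7)·12)/(1345/147) = 1344/1345.

m = 1.8097, c = 0.9993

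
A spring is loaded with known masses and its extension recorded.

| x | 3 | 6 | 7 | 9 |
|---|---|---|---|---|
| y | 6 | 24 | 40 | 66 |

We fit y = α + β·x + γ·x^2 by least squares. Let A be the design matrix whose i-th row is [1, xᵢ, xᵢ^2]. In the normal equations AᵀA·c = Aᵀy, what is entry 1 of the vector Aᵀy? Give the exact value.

Entry 1 ↔ basis 1, so (Aᵀy)_{1} = Σᵢ yᵢ = (1)·(6) + (1)·(24) + (1)·(40) + (1)·(66) = 136.

136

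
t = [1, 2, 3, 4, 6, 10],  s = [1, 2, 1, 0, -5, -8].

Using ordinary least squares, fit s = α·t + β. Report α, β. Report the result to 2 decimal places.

α = -1.18, β = 3.62

Normal-equation sums: Σt·t = 166, Σt = 26, Σ1 = 6.
Right-hand side: Σt·s = -102, Σs = -9.
So AᵀA·[α, β]ᵀ = Aᵀs: [[166, 26]; [26, 6]]·[α, β]ᵀ = [-102, -9]ᵀ.
Determinant 166·6 − 26² = 320.
α = ((-102)·6 − 26·(-9))/320 = -189/160; β = (166·(-9) − 26·(-102))/320 = 579/160.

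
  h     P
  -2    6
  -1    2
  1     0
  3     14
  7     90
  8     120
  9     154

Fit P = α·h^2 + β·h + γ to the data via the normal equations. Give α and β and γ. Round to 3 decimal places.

α = 1.981, β = -0.597, γ = -1.873

Setting ∂/∂α … = 0 gives: 13157·α + 1603·β + 209·γ = 24716;  1603·α + 209·β + 25·γ = 3004;  209·α + 25·β + 7·γ = 386.
(Σh^2·h^2 = 13157, Σh^2·h = 1603, Σh^2 = 209, Σh·h = 209, Σh = 25, Σ1 = 7, Σh^2·P = 24716, Σh·P = 3004, ΣP = 386.)
Inverting the 3×3 Gram matrix, [α, β, γ]ᵀ = [109009/55027, -32841/55027, -103062/55027]ᵀ.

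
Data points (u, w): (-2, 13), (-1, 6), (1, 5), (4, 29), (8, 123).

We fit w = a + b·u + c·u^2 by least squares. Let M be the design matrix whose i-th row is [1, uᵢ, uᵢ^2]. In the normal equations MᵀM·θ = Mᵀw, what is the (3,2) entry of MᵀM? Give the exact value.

568

Row 3 ↔ basis u^2, column 2 ↔ basis u, so (MᵀM)_{3,2} = Σᵢ (u^2)·(u) = (4)·(-2) + (1)·(-1) + (1)·(1) + (16)·(4) + (64)·(8) = 568.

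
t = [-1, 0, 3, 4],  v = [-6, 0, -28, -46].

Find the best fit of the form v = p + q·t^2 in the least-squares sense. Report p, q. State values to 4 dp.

Sums needed: Σ1 = 4, Σt^2 = 26, Σt^2·t^2 = 338.
Right-hand side: Σv = -80, Σt^2·v = -994.
MᵀM·[p, q]ᵀ = Mᵀv becomes [[4, 26]; [26, 338]]·[p, q]ᵀ = [-80, -994]ᵀ.
Determinant 4·338 − 26² = 676.
p = ((-80)·338 − 26·(-994))/676 = -23/13; q = (4·(-994) − 26·(-80))/676 = -474/169.

p = -1.7692, q = -2.8047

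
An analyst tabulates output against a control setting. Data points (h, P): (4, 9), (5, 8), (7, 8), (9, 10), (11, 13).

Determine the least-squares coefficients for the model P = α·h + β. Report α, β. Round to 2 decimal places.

α = 0.59, β = 5.34

Setting ∂/∂α … = 0 gives: 292·α + 36·β = 365;  36·α + 5·β = 48.
(Σh·h = 292, Σh = 36, Σ1 = 5, Σh·P = 365, ΣP = 48.)
Δ = 292·5 − 36² = 164.
α = (365·5 − 36·48)/164 = 97/164; β = (292·48 − 36·365)/164 = 219/41.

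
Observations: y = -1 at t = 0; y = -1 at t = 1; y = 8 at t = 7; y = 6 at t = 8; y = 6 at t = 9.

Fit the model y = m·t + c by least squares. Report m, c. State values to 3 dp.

The normal equations are: 195·m + 25·c = 157;  25·m + 5·c = 18.
(Σt·t = 195, Σt = 25, Σ1 = 5, Σt·y = 157, Σy = 18.)
Δ = 195·5 − 25² = 350.
m = (157·5 − 25·18)/350 = 67/70; c = (195·18 − 25·157)/350 = -83/70.

m = 0.957, c = -1.186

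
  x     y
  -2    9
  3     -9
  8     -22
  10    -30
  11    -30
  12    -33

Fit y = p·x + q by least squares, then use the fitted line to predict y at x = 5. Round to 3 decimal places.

ŷ = -13.194

The normal system MᵀM·[p, q]ᵀ = Mᵀy is [[442, 42]; [42, 6]]·[p, q]ᵀ = [-1247, -115]ᵀ.
Eliminating q: 6·(row 1) − 42·(row 2) gives 888·p = 6·(-1247) − 42·(-115) = -2652, so p = -221/74.
Then q = ((-115) − 42·(-221/74))/6 = 193/111.
At x = 5: ŷ = (-221/74)·(5) + (193/111)·(1) = -2929/222.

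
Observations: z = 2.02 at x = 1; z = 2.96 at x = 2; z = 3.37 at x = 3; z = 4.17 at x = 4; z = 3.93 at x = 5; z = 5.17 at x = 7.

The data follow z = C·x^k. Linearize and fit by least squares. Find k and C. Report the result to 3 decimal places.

k = 0.458, C = 2.067

Taking logs, ln z = k·ln x + ln C, so regress ln z on ln x.
Sums: Σln x = 6.7334, Σ(ln x)² = 9.9861, Σln z = 7.4426, Σln x·ln z = 9.4660.
Normal system: [[9.9861, 6.7334]; [6.7334, 6]]·[k, ln C]ᵀ = [9.4660, 7.4426]ᵀ.
Slope k = (n·Σln x·ln z − Σln x·Σln z)/(n·Σ(ln x)² − (Σln x)²) = (6·9.4660 − 6.7334·7.4426)/14.5777 = 0.45838; ln C = (Σln z − k·Σln x)/n = 0.72603, so C = exp(0.72603) = 2.06686.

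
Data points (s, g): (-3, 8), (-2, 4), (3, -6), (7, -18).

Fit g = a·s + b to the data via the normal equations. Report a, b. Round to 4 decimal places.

a = -2.4865, b = 0.1081

The normal system MᵀM·[a, b]ᵀ = Mᵀg is [[71, 5]; [5, 4]]·[a, b]ᵀ = [-176, -12]ᵀ.
Δ = 71·4 − 5² = 259.
a = ((-176)·4 − 5·(-12))/259 = -92/37; b = (71·(-12) − 5·(-176))/259 = 4/37.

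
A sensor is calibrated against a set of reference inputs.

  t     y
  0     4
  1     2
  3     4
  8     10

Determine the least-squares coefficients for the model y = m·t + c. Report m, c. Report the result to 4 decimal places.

m = 0.8947, c = 2.3158

From the data, Σt·t = 74, Σt = 12, Σ1 = 4.
And Σt·y = 94, Σy = 20.
So AᵀA·[m, c]ᵀ = Aᵀy: [[74, 12]; [12, 4]]·[m, c]ᵀ = [94, 20]ᵀ.
det = 74·4 − 12² = 152.
m = (94·4 − 12·20)/152 = 17/19; c = (74·20 − 12·94)/152 = 44/19.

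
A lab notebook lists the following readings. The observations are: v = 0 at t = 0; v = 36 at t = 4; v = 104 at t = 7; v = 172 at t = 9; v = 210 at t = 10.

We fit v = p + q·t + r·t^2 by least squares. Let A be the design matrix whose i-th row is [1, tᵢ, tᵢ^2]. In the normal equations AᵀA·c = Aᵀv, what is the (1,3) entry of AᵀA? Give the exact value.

Row 1 ↔ basis 1, column 3 ↔ basis t^2, so (AᵀA)_{1,3} = Σᵢ t^2 = (1)·(0) + (1)·(16) + (1)·(49) + (1)·(81) + (1)·(100) = 246.

246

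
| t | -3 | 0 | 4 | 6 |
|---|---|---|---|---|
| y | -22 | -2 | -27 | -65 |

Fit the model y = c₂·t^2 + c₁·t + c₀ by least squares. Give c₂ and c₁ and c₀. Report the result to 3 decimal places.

The normal equations are: 1633·c₂ + 253·c₁ + 61·c₀ = -2970;  253·c₂ + 61·c₁ + 7·c₀ = -432;  61·c₂ + 7·c₁ + 4·c₀ = -116.
(Σt^2·t^2 = 1633, Σt^2·t = 253, Σt^2 = 61, Σt·t = 61, Σt = 7, Σ1 = 4, Σt^2·y = -2970, Σt·y = -432, Σy = -116.)
Row-reducing yields c₂ = -257/132, c₁ = 9811/8580, c₀ = -1873/1430.

c₂ = -1.947, c₁ = 1.143, c₀ = -1.310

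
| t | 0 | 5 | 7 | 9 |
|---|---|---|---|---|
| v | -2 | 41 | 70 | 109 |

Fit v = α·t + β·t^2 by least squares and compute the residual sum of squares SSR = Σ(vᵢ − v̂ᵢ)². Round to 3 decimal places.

Forming MᵀM = [[155, 1197]; [1197, 9587]] and Mᵀv = [1676, 13284]ᵀ gives MᵀM·[α, β]ᵀ = Mᵀv.
det = 155·9587 − 1197² = 53176.
α = (1676·9587 − 1197·13284)/53176 = 20858/6647; β = (155·13284 − 1197·1676)/53176 = 6606/6647.
Residuals: -2, 3087/6647, -4410/6647, 1715/6647; SSR = 31390/6647.

SSR = 4.722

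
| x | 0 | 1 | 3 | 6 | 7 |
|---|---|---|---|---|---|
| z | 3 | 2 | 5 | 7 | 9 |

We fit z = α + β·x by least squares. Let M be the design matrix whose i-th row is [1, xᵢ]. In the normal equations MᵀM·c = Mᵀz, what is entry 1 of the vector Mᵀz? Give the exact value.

26

Entry 1 ↔ basis 1, so (Mᵀz)_{1} = Σᵢ zᵢ = (1)·(3) + (1)·(2) + (1)·(5) + (1)·(7) + (1)·(9) = 26.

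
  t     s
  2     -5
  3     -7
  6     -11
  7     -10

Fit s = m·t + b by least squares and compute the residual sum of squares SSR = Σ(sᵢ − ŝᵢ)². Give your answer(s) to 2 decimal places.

XᵀX·[m, b]ᵀ = Xᵀs reads: 98·m + 18·b = -167;  18·m + 4·b = -33.
(Σt·t = 98, Σt = 18, Σ1 = 4, Σt·s = -167, Σs = -33.)
Δ = 98·4 − 18² = 68.
m = ((-167)·4 − 18·(-33))/68 = -37/34; b = (98·(-33) − 18·(-167))/68 = -57/17.
Residuals: 9/17, -13/34, -19/17, 33/34; SSR = 89/34.

SSR = 2.62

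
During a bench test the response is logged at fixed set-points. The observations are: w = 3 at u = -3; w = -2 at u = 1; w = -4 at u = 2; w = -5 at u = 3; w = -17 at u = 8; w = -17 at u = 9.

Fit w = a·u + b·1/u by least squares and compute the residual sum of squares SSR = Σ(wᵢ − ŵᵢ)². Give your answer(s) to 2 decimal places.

The normal equations are: 168·a + 6·b = -323;  6·a + (7777/5184)·b = -769/72.
(Σu·u = 168, Σu·1/u = 6, Σ1/u·1/u = 7777/5184, Σu·w = -323, Σ1/u·w = -769/72.)
det = 168·(7777/5184) − 6² = 46663/216.
a = ((-323)·(7777/5184) − 6·(-769/72))/(46663/216) = -2179763/1119912; b = (168·(-769/72) − 6·(-323))/(46663/216) = 31032/46663.
Residuals: -977099/373304, -804829/1119912, -246253/559956, 230491/373304, -211687/139989, 165537/373304; SSR = 11675471/1119912.

SSR = 10.43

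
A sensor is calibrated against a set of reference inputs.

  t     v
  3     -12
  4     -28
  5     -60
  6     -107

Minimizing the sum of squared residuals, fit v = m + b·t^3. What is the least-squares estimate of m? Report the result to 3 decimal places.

With design matrix X, XᵀX = [[4, 432]; [432, 67106]] and Xᵀv = [-207, -32728]ᵀ.
det = 4·67106 − 432² = 81800.
m = ((-207)·67106 − 432·(-32728))/81800 = 123777/40900; b = (4·(-32728) − 432·(-207))/81800 = -5186/10225.

m = 3.026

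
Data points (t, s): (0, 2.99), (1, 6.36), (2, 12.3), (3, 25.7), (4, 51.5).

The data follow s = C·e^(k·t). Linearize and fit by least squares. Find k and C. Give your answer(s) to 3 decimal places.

k = 0.709, C = 3.037

Let Y = ln s. Fitting Y = k·t + ln C by least squares:
Sums: Σt = 10.0000, Σ(t)² = 30.0000, Σln s = 12.6430, Σt·ln s = 32.3750.
Normal system: [[30.0000, 10.0000]; [10.0000, 5]]·[k, ln C]ᵀ = [32.3750, 12.6430]ᵀ.
Slope k = (n·Σt·ln s − Σt·Σln s)/(n·Σ(t)² − (Σt)²) = (5·32.3750 − 10.0000·12.6430)/50.0000 = 0.70891; ln C = (Σln s − k·Σt)/n = 1.11078, so C = exp(1.11078) = 3.03672.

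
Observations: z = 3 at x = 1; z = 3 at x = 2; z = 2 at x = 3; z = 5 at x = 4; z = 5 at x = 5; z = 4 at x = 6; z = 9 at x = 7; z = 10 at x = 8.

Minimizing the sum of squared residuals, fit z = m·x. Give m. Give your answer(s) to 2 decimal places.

AᵀA·[m]ᵀ = Aᵀz reads: 204·m = 227.
m = 227/204 = 1.11275.

m = 1.11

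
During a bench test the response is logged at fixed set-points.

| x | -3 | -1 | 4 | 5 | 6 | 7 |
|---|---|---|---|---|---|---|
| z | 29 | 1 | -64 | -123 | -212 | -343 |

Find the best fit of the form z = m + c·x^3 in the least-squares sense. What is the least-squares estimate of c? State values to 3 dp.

c = -0.999

With design matrix A, AᵀA = [[6, 720]; [720, 184756]] and Aᵀz = [-712, -183696]ᵀ.
Determinant 6·184756 − 720² = 590136.
m = ((-712)·184756 − 720·(-183696))/590136 = 89356/73767; c = (6·(-183696) − 720·(-712))/590136 = -24564/24589.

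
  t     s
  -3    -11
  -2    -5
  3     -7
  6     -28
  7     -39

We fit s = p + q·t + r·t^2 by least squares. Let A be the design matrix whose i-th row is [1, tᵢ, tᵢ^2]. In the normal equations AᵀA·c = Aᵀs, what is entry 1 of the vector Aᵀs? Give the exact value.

-90

Entry 1 ↔ basis 1, so (Aᵀs)_{1} = Σᵢ sᵢ = (1)·(-11) + (1)·(-5) + (1)·(-7) + (1)·(-28) + (1)·(-39) = -90.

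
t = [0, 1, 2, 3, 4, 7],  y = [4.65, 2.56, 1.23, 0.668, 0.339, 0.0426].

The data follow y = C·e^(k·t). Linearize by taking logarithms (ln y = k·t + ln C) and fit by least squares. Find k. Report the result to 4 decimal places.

With ln yᵢ as the transformed response and tᵢ as the regressor:
Σt = 17.0000, Σ(t)² = 79.0000, Σln y = -1.9572, Σt·ln y = -26.2747.
Equations: 79.0000·k + 17.0000·ln C = -26.2747;  17.0000·k + 6·ln C = -1.9572.
Slope k = (n·Σt·ln y − Σt·Σln y)/(n·Σ(t)² − (Σt)²) = (6·-26.2747 − 17.0000·-1.9572)/185.0000 = -0.67230; ln C = (Σln y − k·Σt)/n = 1.57864.

k = -0.6723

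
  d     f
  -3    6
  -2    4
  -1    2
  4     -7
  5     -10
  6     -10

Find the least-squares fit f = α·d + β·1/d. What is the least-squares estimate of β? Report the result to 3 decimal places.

β = -0.430

The normal system MᵀM·[α, β]ᵀ = Mᵀf is [[91, 6]; [6, 5369/3600]]·[α, β]ᵀ = [-166, -137/12]ᵀ.
Determinant 91·(5369/3600) − 6² = 358979/3600.
α = ((-166)·(5369/3600) − 6·(-137/12))/(358979/3600) = -644654/358979; β = (91·(-137/12) − 6·(-166))/(358979/3600) = -154500/358979.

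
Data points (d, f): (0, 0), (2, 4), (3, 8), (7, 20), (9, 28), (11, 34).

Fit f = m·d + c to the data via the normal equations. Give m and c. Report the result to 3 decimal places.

With design matrix M, MᵀM = [[264, 32]; [32, 6]] and Mᵀf = [798, 94]ᵀ.
det = 264·6 − 32² = 560.
m = (798·6 − 32·94)/560 = 89/28; c = (264·94 − 32·798)/560 = -9/7.

m = 3.179, c = -1.286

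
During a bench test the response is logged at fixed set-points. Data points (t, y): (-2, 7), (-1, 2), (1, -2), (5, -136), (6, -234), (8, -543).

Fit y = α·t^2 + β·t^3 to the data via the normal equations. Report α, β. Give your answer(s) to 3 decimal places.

α = -0.417, β = -1.009

Normal-equation sums: Σt^2·t^2 = 6035, Σt^2·t^3 = 43637, Σt^3·t^3 = 324491.
Right-hand side: Σt^2·y = -46548, Σt^3·y = -345620.
So MᵀM·[α, β]ᵀ = Mᵀy: [[6035, 43637]; [43637, 324491]]·[α, β]ᵀ = [-46548, -345620]ᵀ.
Determinant 6035·324491 − 43637² = 54115416.
α = ((-46548)·324491 − 43637·(-345620))/54115416 = -2823391/6764427; β = (6035·(-345620) − 43637·(-46548))/54115416 = -6825203/6764427.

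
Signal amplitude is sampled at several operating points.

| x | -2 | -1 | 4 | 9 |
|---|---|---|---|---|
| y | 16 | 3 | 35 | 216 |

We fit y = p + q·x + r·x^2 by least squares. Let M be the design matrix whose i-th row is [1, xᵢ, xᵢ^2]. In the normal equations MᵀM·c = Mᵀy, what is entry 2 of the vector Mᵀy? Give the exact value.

2049

Entry 2 ↔ basis x, so (Mᵀy)_{2} = Σᵢ (x)·yᵢ = (-2)·(16) + (-1)·(3) + (4)·(35) + (9)·(216) = 2049.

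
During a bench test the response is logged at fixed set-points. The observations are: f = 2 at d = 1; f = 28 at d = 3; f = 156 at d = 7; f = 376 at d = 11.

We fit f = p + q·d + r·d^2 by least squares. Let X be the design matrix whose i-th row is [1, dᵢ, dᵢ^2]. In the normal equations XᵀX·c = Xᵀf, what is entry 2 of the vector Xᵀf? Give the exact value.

Entry 2 ↔ basis d, so (Xᵀf)_{2} = Σᵢ (d)·fᵢ = (1)·(2) + (3)·(28) + (7)·(156) + (11)·(376) = 5314.

5314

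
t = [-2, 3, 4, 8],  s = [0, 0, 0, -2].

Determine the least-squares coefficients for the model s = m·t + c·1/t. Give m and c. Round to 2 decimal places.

Normal-equation sums: Σt·t = 93, Σt·1/t = 4, Σ1/t·1/t = 253/576.
Moment sums: Σt·s = -16, Σ1/t·s = -1/4.
AᵀA·[m, c]ᵀ = Aᵀs becomes [[93, 4]; [4, 253/576]]·[m, c]ᵀ = [-16, -1/4]ᵀ.
det = 93·(253/576) − 4² = 4771/192.
m = ((-16)·(253/576) − 4·(-1/4))/(4771/192) = -3472/14313; c = (93·(-1/4) − 4·(-16))/(4771/192) = 7824/4771.

m = -0.24, c = 1.64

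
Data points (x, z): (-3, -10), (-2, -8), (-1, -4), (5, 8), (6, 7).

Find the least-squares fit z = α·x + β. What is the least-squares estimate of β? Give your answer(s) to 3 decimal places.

Entries of AᵀA: Σx·x = 75, Σx = 5, Σ1 = 5.
For Aᵀz: Σx·z = 132, Σz = -7.
Normal equations: [[75, 5]; [5, 5]]·[α, β]ᵀ = [132, -7]ᵀ.
Determinant 75·5 − 5² = 350.
α = (132·5 − 5·(-7))/350 = 139/70; β = (75·(-7) − 5·132)/350 = -237/70.

β = -3.386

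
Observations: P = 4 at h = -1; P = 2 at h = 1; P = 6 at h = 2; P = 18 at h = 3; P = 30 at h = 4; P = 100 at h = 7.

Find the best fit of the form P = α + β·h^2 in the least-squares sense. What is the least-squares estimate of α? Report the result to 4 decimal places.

α = -0.4736

Normal-equation sums: Σ1 = 6, Σh^2 = 80, Σh^2·h^2 = 2756.
And ΣP = 160, Σh^2·P = 5572.
So AᵀA·[α, β]ᵀ = AᵀP: [[6, 80]; [80, 2756]]·[α, β]ᵀ = [160, 5572]ᵀ.
Determinant 6·2756 − 80² = 10136.
α = (160·2756 − 80·5572)/10136 = -600/1267; β = (6·5572 − 80·160)/10136 = 2579/1267.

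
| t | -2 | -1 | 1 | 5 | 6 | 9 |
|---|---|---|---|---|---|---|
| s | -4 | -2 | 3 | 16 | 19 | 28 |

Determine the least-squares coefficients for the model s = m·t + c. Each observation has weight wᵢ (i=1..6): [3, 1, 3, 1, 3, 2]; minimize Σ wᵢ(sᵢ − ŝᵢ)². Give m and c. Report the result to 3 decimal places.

Entries of MᵀWM: Σwᵢ·t·t = 311, Σwᵢ·t = 37, Σwᵢ·1 = 13.
Right-hand side: Σwᵢ·t·s = 961, Σwᵢ·s = 124.
MᵀWM·[m, c]ᵀ = MᵀWs becomes [[311, 37]; [37, 13]]·[m, c]ᵀ = [961, 124]ᵀ.
Δ = 311·13 − 37² = 2674.
m = (961·13 − 37·124)/2674 = 7905/2674; c = (311·124 − 37·961)/2674 = 3007/2674.

m = 2.956, c = 1.125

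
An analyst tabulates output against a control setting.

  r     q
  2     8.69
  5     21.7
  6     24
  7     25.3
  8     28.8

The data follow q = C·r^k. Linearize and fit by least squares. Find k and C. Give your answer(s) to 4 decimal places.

Taking logs, ln q = k·ln r + ln C, so regress ln q on ln r.
Σln r = 8.1197, Σ(ln r)² = 14.3918, Σln q = 15.0087, Σln r·ln q = 25.4203.
Equations: 14.3918·k + 8.1197·ln C = 25.4203;  8.1197·k + 5·ln C = 15.0087.
Slope k = (n·Σln r·ln q − Σln r·Σln q)/(n·Σ(ln r)² − (Σln r)²) = (5·25.4203 − 8.1197·15.0087)/6.0295 = 0.86829; ln C = (Σln q − k·Σln r)/n = 1.59169, so C = exp(1.59169) = 4.91206.

k = 0.8683, C = 4.9121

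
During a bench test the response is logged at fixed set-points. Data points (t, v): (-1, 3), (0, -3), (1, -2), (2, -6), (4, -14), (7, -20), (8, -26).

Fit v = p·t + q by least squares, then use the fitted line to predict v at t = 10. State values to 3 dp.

v̂ = -30.812

The normal equations are: 135·p + 21·q = -421;  21·p + 7·q = -68.
Eliminating q: 7·(row 1) − 21·(row 2) gives 504·p = 7·(-421) − 21·(-68) = -1519, so p = -217/72.
Then q = ((-68) − 21·(-217/72))/7 = -113/168.
At t = 10: v̂ = (-217/72)·(10) + (-113/168)·(1) = -15529/504.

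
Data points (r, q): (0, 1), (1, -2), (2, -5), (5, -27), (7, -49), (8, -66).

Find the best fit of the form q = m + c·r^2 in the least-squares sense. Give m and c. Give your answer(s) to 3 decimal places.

m = -0.426, c = -1.017

Setting ∂/∂m … = 0 gives: 6·m + 143·c = -148;  143·m + 7139·c = -7322.
(Σ1 = 6, Σr^2 = 143, Σr^2·r^2 = 7139, Σq = -148, Σr^2·q = -7322.)
det = 6·7139 − 143² = 22385.
m = ((-148)·7139 − 143·(-7322))/22385 = -866/2035; c = (6·(-7322) − 143·(-148))/22385 = -22768/22385.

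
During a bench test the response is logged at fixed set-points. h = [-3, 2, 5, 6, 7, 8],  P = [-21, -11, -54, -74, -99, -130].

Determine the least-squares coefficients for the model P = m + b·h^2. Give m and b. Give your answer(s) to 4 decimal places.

Forming MᵀM = [[6, 187]; [187, 8515]] and MᵀP = [-389, -17418]ᵀ gives MᵀM·[m, b]ᵀ = MᵀP.
Eliminating b: 8515·(row 1) − 187·(row 2) gives 16121·m = 8515·(-389) − 187·(-17418) = -55169, so m = -55169/16121.
Then b = ((-17418) − 187·(-55169/16121))/8515 = -31765/16121.

m = -3.4222, b = -1.9704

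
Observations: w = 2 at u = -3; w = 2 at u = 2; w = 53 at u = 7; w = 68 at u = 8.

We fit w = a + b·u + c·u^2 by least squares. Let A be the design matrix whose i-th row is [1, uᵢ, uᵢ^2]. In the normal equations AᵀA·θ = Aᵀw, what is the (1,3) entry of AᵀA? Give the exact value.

Row 1 ↔ basis 1, column 3 ↔ basis u^2, so (AᵀA)_{1,3} = Σᵢ u^2 = (1)·(9) + (1)·(4) + (1)·(49) + (1)·(64) = 126.

126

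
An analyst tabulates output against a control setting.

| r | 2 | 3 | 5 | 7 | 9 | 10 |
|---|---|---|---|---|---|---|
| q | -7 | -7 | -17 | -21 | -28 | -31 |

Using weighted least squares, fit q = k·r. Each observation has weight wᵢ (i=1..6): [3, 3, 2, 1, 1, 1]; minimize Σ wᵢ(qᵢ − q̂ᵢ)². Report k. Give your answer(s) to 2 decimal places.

The normal system XᵀWX·[k]ᵀ = XᵀWq is [[319]]·[k]ᵀ = [-984]ᵀ.
Hence k = -984 / 319 ≈ -3.08464.

k = -3.08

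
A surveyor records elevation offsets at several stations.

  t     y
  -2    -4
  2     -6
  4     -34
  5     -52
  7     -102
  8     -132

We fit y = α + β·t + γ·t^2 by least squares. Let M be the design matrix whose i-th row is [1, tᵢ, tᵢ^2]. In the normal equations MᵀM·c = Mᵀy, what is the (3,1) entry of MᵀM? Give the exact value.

162

Row 3 ↔ basis t^2, column 1 ↔ basis 1, so (MᵀM)_{3,1} = Σᵢ t^2 = (4)·(1) + (4)·(1) + (16)·(1) + (25)·(1) + (49)·(1) + (64)·(1) = 162.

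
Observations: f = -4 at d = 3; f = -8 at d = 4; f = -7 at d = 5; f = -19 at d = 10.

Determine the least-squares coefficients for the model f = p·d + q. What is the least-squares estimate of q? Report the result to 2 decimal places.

q = 1.88

Forming XᵀX = [[150, 22]; [22, 4]] and Xᵀf = [-269, -38]ᵀ gives XᵀX·[p, q]ᵀ = Xᵀf.
Determinant 150·4 − 22² = 116.
p = ((-269)·4 − 22·(-38))/116 = -60/29; q = (150·(-38) − 22·(-269))/116 = 109/58.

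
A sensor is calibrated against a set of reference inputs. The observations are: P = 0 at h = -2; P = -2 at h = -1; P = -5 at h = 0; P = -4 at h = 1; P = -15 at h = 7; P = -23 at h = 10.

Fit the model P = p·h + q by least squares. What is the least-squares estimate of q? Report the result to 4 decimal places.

q = -3.6028

Forming XᵀX = [[155, 15]; [15, 6]] and XᵀP = [-337, -49]ᵀ gives XᵀX·[p, q]ᵀ = XᵀP.
det = 155·6 − 15² = 705.
p = ((-337)·6 − 15·(-49))/705 = -429/235; q = (155·(-49) − 15·(-337))/705 = -508/141.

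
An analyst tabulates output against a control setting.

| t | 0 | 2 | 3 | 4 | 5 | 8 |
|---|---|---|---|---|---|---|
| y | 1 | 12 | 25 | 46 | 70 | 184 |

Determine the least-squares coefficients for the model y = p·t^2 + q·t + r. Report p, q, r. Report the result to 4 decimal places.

MᵀM·[p, q, r]ᵀ = Mᵀy reads: 5074·p + 736·q + 118·r = 14535;  736·p + 118·q + 22·r = 2105;  118·p + 22·q + 6·r = 338.
Solving the 3×3 system (Gaussian elimination) gives p = 6833/2310, q = -391/462, r = 486/385.

p = 2.9580, q = -0.8463, r = 1.2623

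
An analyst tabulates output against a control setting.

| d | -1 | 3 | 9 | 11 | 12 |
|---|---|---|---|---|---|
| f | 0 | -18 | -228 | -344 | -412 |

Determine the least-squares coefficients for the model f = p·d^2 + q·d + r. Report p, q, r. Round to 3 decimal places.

p = -2.999, q = 1.260, r = 4.532

Normal-equation sums: Σd^2·d^2 = 42020, Σd^2·d = 3814, Σd^2 = 356, Σd·d = 356, Σd = 34, Σ1 = 5.
Moment sums: Σd^2·f = -119582, Σd·f = -10834, Σf = -1002.
Row-reducing yields p = -174617/58233, q = 73369/58233, r = 12568/2773.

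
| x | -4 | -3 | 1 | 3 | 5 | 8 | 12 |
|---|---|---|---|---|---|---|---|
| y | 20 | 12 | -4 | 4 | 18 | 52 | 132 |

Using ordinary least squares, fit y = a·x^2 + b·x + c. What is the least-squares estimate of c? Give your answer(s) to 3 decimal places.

c = -2.222

Sums needed: Σx^2·x^2 = 25876, Σx^2·x = 2302, Σx^2 = 268, Σx·x = 268, Σx = 22, Σ1 = 7.
For Aᵀy: Σx^2·y = 23246, Σx·y = 1982, Σy = 234.
Solving the 3×3 system (Gaussian elimination) gives a = 595853/568443, b = -270161/189481, c = -1263188/568443.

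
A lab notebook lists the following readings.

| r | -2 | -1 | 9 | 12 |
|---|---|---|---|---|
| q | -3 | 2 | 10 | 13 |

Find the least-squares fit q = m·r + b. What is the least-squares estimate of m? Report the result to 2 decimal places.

m = 1.01

MᵀM·[m, b]ᵀ = Mᵀq reads: 230·m + 18·b = 250;  18·m + 4·b = 22.
Determinant 230·4 − 18² = 596.
m = (250·4 − 18·22)/596 = 151/149; b = (230·22 − 18·250)/596 = 140/149.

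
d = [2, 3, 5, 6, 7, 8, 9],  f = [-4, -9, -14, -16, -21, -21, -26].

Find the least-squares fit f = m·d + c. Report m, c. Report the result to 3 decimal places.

Sums needed: Σd·d = 268, Σd = 40, Σ1 = 7.
And Σd·f = -750, Σf = -111.
Determinant 268·7 − 40² = 276.
m = ((-750)·7 − 40·(-111))/276 = -135/46; c = (268·(-111) − 40·(-750))/276 = 21/23.

m = -2.935, c = 0.913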